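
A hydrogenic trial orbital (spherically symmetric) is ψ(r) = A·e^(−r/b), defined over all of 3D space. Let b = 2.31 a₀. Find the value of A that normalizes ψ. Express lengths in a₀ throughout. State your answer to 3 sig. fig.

Normalization requires ∫|ψ|² 4πr² dr = 1, integrated from 0 to ∞.
The angular integral contributes 4π, leaving ∫₀^∞ r²|ψ|² dr.
Using ∫₀^∞ rⁿ e^(−αr) dr = n!/αⁿ⁺¹, ∫|ψ|² 4πr² dr = A²·(π·b^3).
Hence A² = 1/[π·b^3].
With b = 2.31: A² = 0.02582 and A = 0.1607.

A ≈ 0.161 a₀^(-3/2)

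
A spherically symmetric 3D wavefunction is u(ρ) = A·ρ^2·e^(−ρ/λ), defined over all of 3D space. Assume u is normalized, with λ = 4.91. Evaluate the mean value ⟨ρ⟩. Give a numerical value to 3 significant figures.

The expectation value is the |u|²-weighted average of ρ: ∫ ρ|u|² 4πρ² dρ.
Evaluating both integrals, ⟨ρ⟩ = 7·λ/2.
Putting λ = 4.91 gives 17.19.

⟨ρ⟩ ≈ 17.2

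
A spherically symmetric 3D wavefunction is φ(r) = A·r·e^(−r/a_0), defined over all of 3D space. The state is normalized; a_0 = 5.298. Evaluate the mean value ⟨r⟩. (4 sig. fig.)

The expectation value is the |φ|²-weighted average of r: ∫ r|φ|² 4πr² dr.
With ∫₀^∞ r^5 e^(−αr) dr = 5!/α^6, evaluating both integrals, ⟨r⟩ = 5·a_0/2.
Putting a_0 = 5.298 gives 13.245.

⟨r⟩ ≈ 13.25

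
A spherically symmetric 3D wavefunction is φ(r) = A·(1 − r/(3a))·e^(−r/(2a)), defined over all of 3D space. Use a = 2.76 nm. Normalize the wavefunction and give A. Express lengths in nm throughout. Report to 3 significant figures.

A ≈ 0.0753 nm^(-3/2)

The normalization condition is ∫|φ|² 4πr² dr = 1 from 0 to ∞.
The angular integral contributes 4π, leaving ∫₀^∞ r²|φ|² dr.
The integral (without the A² prefactor) comes out to 8·π·a^3/3.
So A² = (8·π·a^3/3)^(−1).
With a = 2.76: A² = 0.005677 and A = 0.07535.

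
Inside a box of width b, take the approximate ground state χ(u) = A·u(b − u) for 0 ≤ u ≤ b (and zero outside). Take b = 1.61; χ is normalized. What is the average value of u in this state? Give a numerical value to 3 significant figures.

⟨u⟩ ≈ 0.805

⟨u⟩ = ∫ u |χ|² du over the full domain.
The ratio of the moment integral to the normalization integral gives ⟨u⟩ = b/2.
With b = 1.61, ⟨u⟩ = 0.8050.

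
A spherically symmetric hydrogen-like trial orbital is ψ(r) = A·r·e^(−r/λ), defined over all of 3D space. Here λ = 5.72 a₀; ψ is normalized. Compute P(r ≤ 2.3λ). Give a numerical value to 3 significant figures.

Integrate the radial probability density 4πr²|ψ|² over r ≤ 2.3λ.
A² is fixed by ∫₀^∞ 4πr²|ψ|² dr = 1, i.e. A² = (3·π·λ^5)^(−1).
In terms of u = r/λ (A², 4π and the length scale all cancel between numerator and denominator), P = [∫_{0}^{2.3} u^4·e^(-2·u) du] / [∫_{0}^{∞} u^4·e^(-2·u) du].
An antiderivative of u^4·e^(-2·u) is -(u^4/2 + u^3 + 3·u^2/2 + 3·u/2 + 3/4)·e^(-2·u); evaluating from 0 to 2.3 gives ≈ 0.36507, while the full integral is 3/4.
The region integral divided by the full integral gives P = 0.4868.

P ≈ 0.487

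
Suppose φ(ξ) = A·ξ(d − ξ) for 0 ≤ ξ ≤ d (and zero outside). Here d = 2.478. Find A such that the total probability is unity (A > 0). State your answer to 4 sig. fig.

A ≈ 0.5666

Require ∫ |φ|² dξ = 1 over the whole domain.
Expanding the polynomial and integrating term by term, carrying out the integral gives A² · d^5/30.
Substituting d = 2.478 gives A² = 0.32108, so A = 0.56664.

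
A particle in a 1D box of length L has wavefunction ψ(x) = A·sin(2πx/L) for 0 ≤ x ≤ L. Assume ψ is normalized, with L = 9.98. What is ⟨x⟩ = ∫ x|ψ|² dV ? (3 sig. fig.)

⟨x⟩ ≈ 4.99

By definition ⟨x⟩ = ∫ x |ψ(x)|² dx.
With ∫₀^L sin²(nπx/L) dx = L/2, the ratio of the moment integral to the normalization integral gives ⟨x⟩ = L/2.
With L = 9.98, ⟨x⟩ = 4.990.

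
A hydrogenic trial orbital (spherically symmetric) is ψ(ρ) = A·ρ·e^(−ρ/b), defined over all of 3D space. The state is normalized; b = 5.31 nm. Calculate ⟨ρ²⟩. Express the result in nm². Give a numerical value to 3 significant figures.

The expectation value is the |ψ|²-weighted average of ρ^2: ∫ ρ^2|ψ|² 4πρ² dρ.
Using ∫₀^∞ ρⁿ e^(−αρ) dρ = n!/αⁿ⁺¹, since the A² factors cancel between numerator and denominator, ⟨ρ²⟩ = 15·b^2/2.
Putting b = 5.31 gives 211.5.

⟨ρ^2⟩ ≈ 211 nm^2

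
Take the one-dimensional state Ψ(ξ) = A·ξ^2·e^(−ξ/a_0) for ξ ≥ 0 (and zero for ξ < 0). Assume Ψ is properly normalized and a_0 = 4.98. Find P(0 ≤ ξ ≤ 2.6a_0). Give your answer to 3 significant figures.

P ≈ 0.594

P = ∫_{0}^{2.6a_0} |Ψ(ξ)|² dξ.
Since A² = 1/(3·a_0^5/4), this is the region integral divided by the full normalization integral.
Let u = ξ/a_0; then A² and the length scale cancel, so P = ∫_{0}^{2.6} u^4·e^(-2·u) du ÷ ∫_{0}^{∞} u^4·e^(-2·u) du.
With ∫ u^4·e^(-2·u) du = -(u^4/2 + u^3 + 3·u^2/2 + 3·u/2 + 3/4)·e^(-2·u) + C, the region integral is ≈ 0.44540 and the full one is 3/4.
Evaluating gives P = 0.5939.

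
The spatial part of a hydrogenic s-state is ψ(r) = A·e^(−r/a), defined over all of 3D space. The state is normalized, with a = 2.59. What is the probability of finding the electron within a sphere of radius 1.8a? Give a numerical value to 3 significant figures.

P ≈ 0.697

With dV = 4πr²dr, the probability is ∫|ψ|² dV over r ≤ 1.8a.
A² is fixed by ∫₀^∞ 4πr²|ψ|² dr = 1, i.e. A² = (π·a^3)^(−1).
Substituting u = r/a, A², 4π and the length scale all cancel in the ratio: P = ∫_{0}^{1.8} u^2·e^(-2·u) du / ∫_{0}^{∞} u^2·e^(-2·u) du.
Using ∫ u^2·e^(-2·u) du = -(2·u^2 + 2·u + 1)·e^(-2·u)/4, the numerator is 1/4 - 277·e^(-18/5)/100 and the denominator is 1/4.
This evaluates to P = 0.6973.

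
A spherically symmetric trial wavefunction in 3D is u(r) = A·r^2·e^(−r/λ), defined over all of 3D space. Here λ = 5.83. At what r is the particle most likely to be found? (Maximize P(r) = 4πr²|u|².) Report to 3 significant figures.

Differentiate P(r) = 4πr²|u|² with respect to r and set to zero.
This gives r = 3·λ.
With λ = 5.83, the most probable radial distance is 17.49.

r ≈ 17.5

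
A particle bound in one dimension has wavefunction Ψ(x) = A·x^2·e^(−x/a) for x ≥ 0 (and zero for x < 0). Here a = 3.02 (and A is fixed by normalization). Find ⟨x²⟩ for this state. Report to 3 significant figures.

⟨x^2⟩ ≈ 68.4

⟨x²⟩ = ∫ x^2 |Ψ|² dx over the full domain.
Using ∫₀^∞ xⁿ e^(−αx) dx = n!/αⁿ⁺¹, since the A² factors cancel between numerator and denominator, ⟨x²⟩ = 15·a^2/2.
Putting a = 3.02 gives 68.40.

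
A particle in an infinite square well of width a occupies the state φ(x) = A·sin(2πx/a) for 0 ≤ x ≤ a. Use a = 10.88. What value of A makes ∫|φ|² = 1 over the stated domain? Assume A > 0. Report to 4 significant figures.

Normalization requires ∫|φ|² dx = 1, integrated from 0 to a.
Using sin²θ = (1 − cos 2θ)/2, ∫|φ|² dx = A²·(a/2).
With a = 10.88: A² = 0.18382 and A = 0.42875.

A ≈ 0.4287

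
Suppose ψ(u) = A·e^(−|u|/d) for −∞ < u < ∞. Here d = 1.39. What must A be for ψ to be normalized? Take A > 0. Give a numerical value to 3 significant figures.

We need A² ∫|f|² du = 1, taking the integral from −∞ to ∞.
Carrying out the integral gives A² · d.
Hence A² = 1/[d].
Plugging in d = 1.39 yields A = 0.8482.

A ≈ 0.848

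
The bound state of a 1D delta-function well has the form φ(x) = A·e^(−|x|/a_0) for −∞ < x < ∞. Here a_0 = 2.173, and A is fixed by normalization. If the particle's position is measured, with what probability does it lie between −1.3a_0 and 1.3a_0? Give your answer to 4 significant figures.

P ≈ 0.9257

The probability is P = ∫ |φ|² dx over [−1.3a_0, 1.3a_0].
Since A² = 1/(a_0), this is the region integral divided by the full normalization integral.
Both integrals are even about x = 0, so only the x ≥ 0 halves are needed (the factors of 2 cancel). In terms of u = x/a_0 (A² and the length scale cancel between numerator and denominator), P = [∫_{0}^{1.3} e^(-2·u) du] / [∫_{0}^{∞} e^(-2·u) du].
An antiderivative of e^(-2·u) is -e^(-2·u)/2; evaluating from 0 to 1.3 gives 1/2 - e^(-13/5)/2, while the full integral is 1/2.
The result is P = 0.92573.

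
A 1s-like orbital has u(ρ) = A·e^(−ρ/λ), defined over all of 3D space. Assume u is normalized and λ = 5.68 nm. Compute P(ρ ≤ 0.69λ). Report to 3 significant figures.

P ≈ 0.162

With dV = 4πρ²dρ, the probability is ∫|u|² dV over ρ ≤ 0.69λ.
The full normalization integral is A²·[π·λ^3] = 1, fixing A².
Let t = ρ/λ; then A², 4π and the length scale all cancel, so P = ∫_{0}^{0.69} t^2·e^(-2·t) dt ÷ ∫_{0}^{∞} t^2·e^(-2·t) dt.
With ∫ t^2·e^(-2·t) dt = -(2·t^2 + 2·t + 1)·e^(-2·t)/4 + C, the region integral is ≈ 0.040422 and the full one is 1/4.
This evaluates to P = 0.1617.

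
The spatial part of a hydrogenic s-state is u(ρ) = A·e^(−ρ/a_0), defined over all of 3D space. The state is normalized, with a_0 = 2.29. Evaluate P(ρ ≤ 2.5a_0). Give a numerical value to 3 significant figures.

P ≈ 0.875

Integrate the radial probability density 4πρ²|u|² over ρ ≤ 2.5a_0.
The full normalization integral is A²·[π·a_0^3] = 1, fixing A².
Substituting t = ρ/a_0, A², 4π and the length scale all cancel in the ratio: P = ∫_{0}^{2.5} t^2·e^(-2·t) dt / ∫_{0}^{∞} t^2·e^(-2·t) dt.
Using ∫ t^2·e^(-2·t) dt = -(2·t^2 + 2·t + 1)·e^(-2·t)/4, the numerator is 1/4 - 37·e^(-5)/8 and the denominator is 1/4.
Taking the ratio yields P = 0.8753.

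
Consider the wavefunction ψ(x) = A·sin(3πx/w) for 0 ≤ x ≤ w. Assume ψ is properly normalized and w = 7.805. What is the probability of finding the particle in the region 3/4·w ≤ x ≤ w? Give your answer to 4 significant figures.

P = ∫_{3/4·w}^{w} |ψ(x)|² dx.
The normalization integral ∫|ψ|²dx over the whole domain equals w/2·A², and A² cancels in the ratio.
Substituting u = x/w, A² and the length scale cancel in the ratio: P = ∫_{3/4}^{1} sin(3·π·u)^2 du / ∫_{0}^{1} sin(3·π·u)^2 du.
With ∫ sin(3·π·u)^2 du = u/2 - sin(6·π·u)/(12·π) + C, the region integral is 1/(12·π) + 1/8 and the full one is 1/2.
This works out to P = (2 + 3·π)/(12·π).

P ≈ 0.3031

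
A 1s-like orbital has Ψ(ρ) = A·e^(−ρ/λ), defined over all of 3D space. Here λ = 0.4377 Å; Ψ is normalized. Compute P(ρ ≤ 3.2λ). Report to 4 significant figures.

P ≈ 0.9537

Integrate the radial probability density 4πρ²|Ψ|² over ρ ≤ 3.2λ.
Normalization gives A² = 1/(π·λ^3).
In terms of u = ρ/λ (A², 4π and the length scale all cancel between numerator and denominator), P = [∫_{0}^{3.2} u^2·e^(-2·u) du] / [∫_{0}^{∞} u^2·e^(-2·u) du].
Using ∫ u^2·e^(-2·u) du = -(2·u^2 + 2·u + 1)·e^(-2·u)/4, the numerator is 1/4 - 697·e^(-32/5)/100 and the denominator is 1/4.
This evaluates to P = 0.95368.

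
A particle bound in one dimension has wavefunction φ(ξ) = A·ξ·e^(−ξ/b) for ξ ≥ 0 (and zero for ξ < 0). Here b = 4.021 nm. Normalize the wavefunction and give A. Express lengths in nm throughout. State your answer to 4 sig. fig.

Require ∫ |φ|² dξ = 1 over the whole domain.
The integral (without the A² prefactor) comes out to b^3/4.
Setting this equal to 1 gives A² = 1/(b^3/4).
Plugging in b = 4.021 yields A = 0.24804.

A ≈ 0.2480 nm^(-3/2)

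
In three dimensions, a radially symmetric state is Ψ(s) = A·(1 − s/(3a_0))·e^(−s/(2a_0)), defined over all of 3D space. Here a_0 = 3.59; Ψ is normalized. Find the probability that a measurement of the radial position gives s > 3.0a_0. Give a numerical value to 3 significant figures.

P ≈ 0.647

With dV = 4πs²ds, the probability is ∫|Ψ|² dV over s > 3.0a_0.
Normalization gives A² = 1/(8·π·a_0^3/3).
Let u = s/a_0; then A², 4π and the length scale all cancel, so P = ∫_{3.0}^{∞} u^2·(1 - u/3)^2·e^(-u) du ÷ ∫_{0}^{∞} u^2·(1 - u/3)^2·e^(-u) du.
With ∫ u^2·(1 - u/3)^2·e^(-u) du = (-u^4 + 2·u^3 - 3·u^2 - 6·u - 6)·e^(-u)/9 + C, the region integral is 26·e^(-3)/3 and the full one is 2/3.
This evaluates to P = 0.6472.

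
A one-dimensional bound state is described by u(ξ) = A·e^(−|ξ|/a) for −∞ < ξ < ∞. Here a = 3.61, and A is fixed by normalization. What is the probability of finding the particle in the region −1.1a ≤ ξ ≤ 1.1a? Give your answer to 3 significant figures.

P = ∫_{−1.1a}^{1.1a} |u(ξ)|² dξ.
The normalization integral ∫|u|²dξ over the whole domain equals a·A², and A² cancels in the ratio.
Both integrals are even about ξ = 0, so only the ξ ≥ 0 halves are needed (the factors of 2 cancel). In terms of t = ξ/a (A² and the length scale cancel between numerator and denominator), P = [∫_{0}^{1.1} e^(-2·t) dt] / [∫_{0}^{∞} e^(-2·t) dt].
An antiderivative of e^(-2·t) is -e^(-2·t)/2; evaluating from 0 to 1.1 gives 1/2 - e^(-11/5)/2, while the full integral is 1/2.
The result is P = 0.8892.

P ≈ 0.889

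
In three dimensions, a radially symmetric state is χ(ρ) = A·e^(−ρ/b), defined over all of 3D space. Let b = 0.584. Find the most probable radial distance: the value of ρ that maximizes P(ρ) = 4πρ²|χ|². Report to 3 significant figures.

Set d/dρ [P(ρ) = 4πρ²|χ|²] = 0 and solve for ρ > 0.
This gives ρ = b.
With b = 0.584, the most probable radial distance is 0.5840.

ρ ≈ 0.584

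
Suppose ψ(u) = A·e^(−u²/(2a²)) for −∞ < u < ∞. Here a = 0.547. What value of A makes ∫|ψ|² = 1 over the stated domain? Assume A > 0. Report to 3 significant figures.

We need A² ∫|f|² du = 1, taking the integral from −∞ to ∞.
Using the Gaussian integral ∫_{−∞}^{∞} e^(−αu²) du = √(π/α), carrying out the integral gives A² · √(π)·a.
Substituting a = 0.547 gives A² = 1.031, so A = 1.016.

A ≈ 1.02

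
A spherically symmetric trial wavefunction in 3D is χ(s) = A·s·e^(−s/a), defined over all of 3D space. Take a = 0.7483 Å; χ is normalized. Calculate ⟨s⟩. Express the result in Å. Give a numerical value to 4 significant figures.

⟨s⟩ ≈ 1.871 Å

⟨s⟩ = ∫ s |χ|² 4πs² ds over the full domain.
With ∫₀^∞ s^5 e^(−αs) ds = 5!/α^6, evaluating both integrals, ⟨s⟩ = 5·a/2.
With a = 0.7483, ⟨s⟩ = 1.8708.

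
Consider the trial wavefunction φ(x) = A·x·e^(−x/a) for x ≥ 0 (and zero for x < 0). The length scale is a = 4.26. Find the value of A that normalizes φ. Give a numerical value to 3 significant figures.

Normalization requires ∫|φ|² dx = 1, integrated from 0 to ∞.
With ∫₀^∞ x^2 e^(−αx) dx = 2!/α^3, carrying out the integral gives A² · a^3/4.
Hence A² = 1/[a^3/4].
Plugging in a = 4.26 yields A = 0.2275.

A ≈ 0.227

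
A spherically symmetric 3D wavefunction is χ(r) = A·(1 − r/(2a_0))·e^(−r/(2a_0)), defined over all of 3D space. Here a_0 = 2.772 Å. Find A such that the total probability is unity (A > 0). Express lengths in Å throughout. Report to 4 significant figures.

Normalization requires ∫|χ|² 4πr² dr = 1, integrated from 0 to ∞.
With χ = A·(1 − r/(2a_0))·e^(−r/(2a_0)), the integral evaluates to A²·[8·π·a_0^3].
Hence A² = 1/[8·π·a_0^3].
With a_0 = 2.772: A² = 0.0018680 and A = 0.043221.

A ≈ 0.04322 Å^(-3/2)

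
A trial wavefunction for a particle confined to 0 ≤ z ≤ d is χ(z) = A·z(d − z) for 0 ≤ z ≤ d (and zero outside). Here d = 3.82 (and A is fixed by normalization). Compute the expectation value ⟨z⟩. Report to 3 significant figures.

The expectation value is the |χ|²-weighted average of z: ∫ z|χ|² dz.
Evaluating both integrals, ⟨z⟩ = d/2.
With d = 3.82, ⟨z⟩ = 1.910.

⟨z⟩ ≈ 1.91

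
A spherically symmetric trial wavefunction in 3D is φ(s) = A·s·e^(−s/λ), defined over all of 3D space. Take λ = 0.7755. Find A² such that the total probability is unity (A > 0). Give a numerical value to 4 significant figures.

Require ∫ |φ|² 4πs² ds = 1 over the whole domain.
In 3D with spherical symmetry the volume element is 4πs² ds.
The integral (without the A² prefactor) comes out to 3·π·λ^5.
So A² = (3·π·λ^5)^(−1).
Plugging in λ = 0.7755 yields A = 0.61505.

A^2 ≈ 0.3783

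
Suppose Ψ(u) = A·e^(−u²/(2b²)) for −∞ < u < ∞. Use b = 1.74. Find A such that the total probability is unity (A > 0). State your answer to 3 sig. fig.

A ≈ 0.569

Require ∫ |Ψ|² du = 1 over the whole domain.
Differentiating ∫e^(−αu²) du = √(π/α) under α to get the higher moments, carrying out the integral gives A² · √(π)·b.
Setting this equal to 1 gives A² = 1/(√(π)·b).
Plugging in b = 1.74 yields A = 0.5694.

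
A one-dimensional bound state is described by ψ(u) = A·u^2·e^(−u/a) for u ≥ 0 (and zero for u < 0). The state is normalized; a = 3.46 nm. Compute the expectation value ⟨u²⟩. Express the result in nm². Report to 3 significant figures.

⟨u²⟩ = ∫ u^2 |ψ|² du over the full domain.
Evaluating both integrals, ⟨u²⟩ = 15·a^2/2.
Putting a = 3.46 gives 89.79.

⟨u^2⟩ ≈ 89.8 nm^2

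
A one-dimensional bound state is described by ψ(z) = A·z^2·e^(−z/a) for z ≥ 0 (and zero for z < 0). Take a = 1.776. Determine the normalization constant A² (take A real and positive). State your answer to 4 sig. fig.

Normalization requires ∫|ψ|² dz = 1, integrated from 0 to ∞.
Recall ∫₀^∞ z^m e^(−z/β) dz = m!·β^(m+1), ∫|ψ|² dz = A²·(3·a^5/4).
Setting this equal to 1 gives A² = 1/(3·a^5/4).
With a = 1.776: A² = 0.075461 and A = 0.27470.

A^2 ≈ 0.07546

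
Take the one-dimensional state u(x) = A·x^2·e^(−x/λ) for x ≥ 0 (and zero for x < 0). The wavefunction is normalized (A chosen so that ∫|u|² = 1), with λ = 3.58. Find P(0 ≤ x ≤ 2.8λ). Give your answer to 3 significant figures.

The probability is P = ∫ |u|² dx over [0, 2.8λ].
With A² fixed by ∫|u|² = 1, i.e. A² = (3·λ^5/4)^(−1), substitute and integrate.
Substituting t = x/λ, A² and the length scale cancel in the ratio: P = ∫_{0}^{2.8} t^4·e^(-2·t) dt / ∫_{0}^{∞} t^4·e^(-2·t) dt.
Using ∫ t^4·e^(-2·t) dt = -(t^4/2 + t^3 + 3·t^2/2 + 3·t/2 + 3/4)·e^(-2·t), the numerator is ≈ 0.49339 and the denominator is 3/4.
This works out to P = 0.6578.

P ≈ 0.658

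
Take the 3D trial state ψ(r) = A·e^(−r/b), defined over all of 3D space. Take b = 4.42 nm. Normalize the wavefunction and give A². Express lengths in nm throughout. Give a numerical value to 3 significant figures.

A^2 ≈ 0.00369 nm^(-3)

Normalization requires ∫|ψ|² 4πr² dr = 1, integrated from 0 to ∞.
Recall ∫₀^∞ r^m e^(−r/β) dr = m!·β^(m+1), the integral (without the A² prefactor) comes out to π·b^3.
Hence A² = 1/[π·b^3].
Substituting b = 4.42 gives A² = 0.003686, so A = 0.06071.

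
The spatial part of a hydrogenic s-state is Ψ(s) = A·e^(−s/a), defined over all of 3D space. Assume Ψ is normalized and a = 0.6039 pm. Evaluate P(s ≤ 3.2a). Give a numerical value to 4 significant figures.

Integrate the radial probability density 4πs²|Ψ|² over s ≤ 3.2a.
The full normalization integral is A²·[π·a^3] = 1, fixing A².
Substituting u = s/a, A², 4π and the length scale all cancel in the ratio: P = ∫_{0}^{3.2} u^2·e^(-2·u) du / ∫_{0}^{∞} u^2·e^(-2·u) du.
Using ∫ u^2·e^(-2·u) du = -(2·u^2 + 2·u + 1)·e^(-2·u)/4, the numerator is 1/4 - 697·e^(-32/5)/100 and the denominator is 1/4.
This evaluates to P = 0.95368.

P ≈ 0.9537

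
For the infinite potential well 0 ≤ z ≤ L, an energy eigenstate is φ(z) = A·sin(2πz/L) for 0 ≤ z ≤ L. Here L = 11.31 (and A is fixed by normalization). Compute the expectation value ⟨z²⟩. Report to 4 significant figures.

By definition ⟨z²⟩ = ∫ z^2 |φ(z)|² dz.
Since the A² factors cancel between numerator and denominator, ⟨z²⟩ = -L^2/(8·π^2) + L^2/3.
Putting L = 11.31 gives 41.019.

⟨z^2⟩ ≈ 41.02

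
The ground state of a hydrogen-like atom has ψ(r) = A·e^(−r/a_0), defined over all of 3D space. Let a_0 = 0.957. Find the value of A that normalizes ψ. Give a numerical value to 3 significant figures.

Normalization requires ∫|ψ|² 4πr² dr = 1, integrated from 0 to ∞.
(Spherical symmetry: dV = 4πr² dr.)
With ψ = A·e^(−r/a_0), the integral evaluates to A²·[π·a_0^3].
Substituting a_0 = 0.957 gives A² = 0.3632, so A = 0.6026.

A ≈ 0.603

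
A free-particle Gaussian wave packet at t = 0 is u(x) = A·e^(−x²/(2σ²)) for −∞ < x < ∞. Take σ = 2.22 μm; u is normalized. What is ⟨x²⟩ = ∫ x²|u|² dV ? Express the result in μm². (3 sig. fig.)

The expectation value is the |u|²-weighted average of x^2: ∫ x^2|u|² dx.
Differentiating ∫e^(−αx²) dx = √(π/α) under α to get the higher moments, the ratio of the moment integral to the normalization integral gives ⟨x²⟩ = σ^2/2.
With σ = 2.22, ⟨x^2⟩ = 2.464.

⟨x^2⟩ ≈ 2.46 μm^2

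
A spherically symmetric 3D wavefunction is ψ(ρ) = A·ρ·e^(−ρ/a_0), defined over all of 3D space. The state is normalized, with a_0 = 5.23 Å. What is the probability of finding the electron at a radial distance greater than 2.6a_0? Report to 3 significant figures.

P = ∫ |ψ|² 4πρ² dρ over ρ > 2.6a_0.
Normalization gives A² = 1/(3·π·a_0^5).
Substituting u = ρ/a_0, A², 4π and the length scale all cancel in the ratio: P = ∫_{2.6}^{∞} u^4·e^(-2·u) du / ∫_{0}^{∞} u^4·e^(-2·u) du.
An antiderivative of u^4·e^(-2·u) is -(u^4/2 + u^3 + 3·u^2/2 + 3·u/2 + 3/4)·e^(-2·u); evaluating from 2.6 to ∞ gives ≈ 0.30460, while the full integral is 3/4.
Taking the ratio yields P = 0.4061.

P ≈ 0.406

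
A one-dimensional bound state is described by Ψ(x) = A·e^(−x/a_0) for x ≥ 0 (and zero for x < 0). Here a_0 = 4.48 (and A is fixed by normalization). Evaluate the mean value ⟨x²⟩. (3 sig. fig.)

The expectation value is the |Ψ|²-weighted average of x^2: ∫ x^2|Ψ|² dx.
Recall ∫₀^∞ x^m e^(−x/β) dx = m!·β^(m+1), the ratio of the moment integral to the normalization integral gives ⟨x²⟩ = a_0^2/2.
With a_0 = 4.48, ⟨x^2⟩ = 10.04.

⟨x^2⟩ ≈ 10.0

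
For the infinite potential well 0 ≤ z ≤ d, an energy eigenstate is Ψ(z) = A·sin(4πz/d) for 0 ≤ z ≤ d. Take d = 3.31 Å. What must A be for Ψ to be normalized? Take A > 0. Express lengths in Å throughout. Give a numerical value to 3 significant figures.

A ≈ 0.777 Å^(-1/2)

Require ∫ |Ψ|² dz = 1 over the whole domain.
With ∫₀^d sin²(nπz/d) dz = d/2, carrying out the integral gives A² · d/2.
Hence A² = 1/[d/2].
With d = 3.31: A² = 0.6042 and A = 0.7773.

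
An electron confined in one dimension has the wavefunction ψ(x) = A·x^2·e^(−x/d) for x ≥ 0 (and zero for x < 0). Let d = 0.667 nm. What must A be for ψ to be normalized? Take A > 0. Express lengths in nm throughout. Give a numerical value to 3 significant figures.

A ≈ 3.18 nm^(-5/2)

We need A² ∫|f|² dx = 1, taking the integral from 0 to ∞.
With ∫₀^∞ x^4 e^(−αx) dx = 4!/α^5, ∫|ψ|² dx = A²·(3·d^5/4).
Setting this equal to 1 gives A² = 1/(3·d^5/4).
Plugging in d = 0.667 yields A = 3.178.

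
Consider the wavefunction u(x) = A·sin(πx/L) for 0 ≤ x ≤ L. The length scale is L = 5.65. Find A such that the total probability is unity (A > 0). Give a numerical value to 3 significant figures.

Require ∫ |u|² dx = 1 over the whole domain.
Using sin²θ = (1 − cos 2θ)/2, carrying out the integral gives A² · L/2.
Setting this equal to 1 gives A² = 1/(L/2).
With L = 5.65: A² = 0.3540 and A = 0.5950.

A ≈ 0.595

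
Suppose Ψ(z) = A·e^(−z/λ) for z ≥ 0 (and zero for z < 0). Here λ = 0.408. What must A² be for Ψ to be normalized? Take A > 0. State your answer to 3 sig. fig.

A^2 ≈ 4.90

We need A² ∫|f|² dz = 1, taking the integral from 0 to ∞.
With Ψ = A·e^(−z/λ), the integral evaluates to A²·[λ/2].
Setting this equal to 1 gives A² = 1/(λ/2).
Plugging in λ = 0.408 yields A = 2.214.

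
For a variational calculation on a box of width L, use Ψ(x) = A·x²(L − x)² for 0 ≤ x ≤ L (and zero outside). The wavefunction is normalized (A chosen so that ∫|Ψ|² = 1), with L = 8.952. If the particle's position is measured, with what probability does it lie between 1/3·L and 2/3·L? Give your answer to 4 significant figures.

P = ∫_{1/3·L}^{2/3·L} |Ψ(x)|² dx.
The normalization integral ∫|Ψ|²dx over the whole domain equals L^9/630·A², and A² cancels in the ratio.
Substituting u = x/L, A² and the length scale cancel in the ratio: P = ∫_{1/3}^{2/3} u^4·(1 - u)^4 du / ∫_{0}^{1} u^4·(1 - u)^4 du.
Using ∫ u^4·(1 - u)^4 du = u^5·(70·u^4 - 315·u^3 + 540·u^2 - 420·u + 126)/630, the numerator is ≈ 0.00112747 and the denominator is 1/630.
This works out to P = 0.71031.

P ≈ 0.7103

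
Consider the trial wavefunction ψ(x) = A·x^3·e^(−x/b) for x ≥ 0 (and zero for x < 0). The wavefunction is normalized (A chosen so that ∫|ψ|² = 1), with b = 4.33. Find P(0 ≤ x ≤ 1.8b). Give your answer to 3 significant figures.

P ≈ 0.0733

|ψ|² is the probability density, so P = ∫_{0}^{1.8b} |ψ|² dx.
The normalization integral ∫|ψ|²dx over the whole domain equals 45·b^7/8·A², and A² cancels in the ratio.
Substituting u = x/b, A² and the length scale cancel in the ratio: P = ∫_{0}^{1.8} u^6·e^(-2·u) du / ∫_{0}^{∞} u^6·e^(-2·u) du.
Using ∫ u^6·e^(-2·u) du = -(4·u^6 + 12·u^5 + 30·u^4 + 60·u^3 + 90·u^2 + 90·u + 45)·e^(-2·u)/8, the numerator is ≈ 0.41216 and the denominator is 45/8.
This works out to P = 0.07327.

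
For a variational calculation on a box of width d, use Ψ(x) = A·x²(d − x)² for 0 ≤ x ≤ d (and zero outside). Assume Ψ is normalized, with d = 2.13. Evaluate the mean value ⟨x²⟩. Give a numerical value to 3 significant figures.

The expectation value is the |Ψ|²-weighted average of x^2: ∫ x^2|Ψ|² dx.
Since the A² factors cancel between numerator and denominator, ⟨x²⟩ = 3·d^2/11.
With d = 2.13, ⟨x^2⟩ = 1.237.

⟨x^2⟩ ≈ 1.24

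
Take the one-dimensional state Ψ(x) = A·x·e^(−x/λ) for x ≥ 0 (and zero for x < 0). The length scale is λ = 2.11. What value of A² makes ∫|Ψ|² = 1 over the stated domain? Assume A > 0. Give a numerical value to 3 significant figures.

We need A² ∫|f|² dx = 1, taking the integral from 0 to ∞.
Recall ∫₀^∞ x^m e^(−x/β) dx = m!·β^(m+1), the integral (without the A² prefactor) comes out to λ^3/4.
Hence A² = 1/[λ^3/4].
With λ = 2.11: A² = 0.4258 and A = 0.6525.

A^2 ≈ 0.426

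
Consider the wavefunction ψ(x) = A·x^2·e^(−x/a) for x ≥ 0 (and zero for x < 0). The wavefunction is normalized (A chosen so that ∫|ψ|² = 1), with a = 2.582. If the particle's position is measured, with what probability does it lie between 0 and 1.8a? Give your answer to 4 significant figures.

P = ∫_{0}^{1.8a} |ψ(x)|² dx.
The normalization integral ∫|ψ|²dx over the whole domain equals 3·a^5/4·A², and A² cancels in the ratio.
Let u = x/a; then A² and the length scale cancel, so P = ∫_{0}^{1.8} u^4·e^(-2·u) du ÷ ∫_{0}^{∞} u^4·e^(-2·u) du.
Using ∫ u^4·e^(-2·u) du = -(u^4/2 + u^3 + 3·u^2/2 + 3·u/2 + 3/4)·e^(-2·u), the numerator is ≈ 0.220171 and the denominator is 3/4.
This works out to P = 0.29356.

P ≈ 0.2936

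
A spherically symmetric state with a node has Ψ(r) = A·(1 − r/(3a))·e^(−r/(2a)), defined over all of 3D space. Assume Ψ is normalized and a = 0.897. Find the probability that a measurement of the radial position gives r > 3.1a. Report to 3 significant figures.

P ≈ 0.647

P = ∫ |Ψ|² 4πr² dr over r > 3.1a.
Normalization gives A² = 1/(8·π·a^3/3).
Substituting u = r/a, A², 4π and the length scale all cancel in the ratio: P = ∫_{3.1}^{∞} u^2·(1 - u/3)^2·e^(-u) du / ∫_{0}^{∞} u^2·(1 - u/3)^2·e^(-u) du.
An antiderivative of u^2·(1 - u/3)^2·e^(-u) is (-u^4 + 2·u^3 - 3·u^2 - 6·u - 6)·e^(-u)/9; evaluating from 3.1 to ∞ gives ≈ 0.43147, while the full integral is 2/3.
This evaluates to P = 0.6472.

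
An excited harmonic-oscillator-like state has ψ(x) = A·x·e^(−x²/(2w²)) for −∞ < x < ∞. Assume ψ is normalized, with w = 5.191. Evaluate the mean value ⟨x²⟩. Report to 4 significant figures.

By definition ⟨x²⟩ = ∫ x^2 |ψ(x)|² dx.
With ∫_{−∞}^{∞} x^(2m) e^(−αx²) dx = (2m−1)!!·√π / (2^m α^(m+1/2)), the ratio of the moment integral to the normalization integral gives ⟨x²⟩ = 3·w^2/2.
Putting w = 5.191 gives 40.420.

⟨x^2⟩ ≈ 40.42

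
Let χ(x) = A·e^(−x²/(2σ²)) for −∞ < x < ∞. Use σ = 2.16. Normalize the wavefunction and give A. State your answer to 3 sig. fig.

Require ∫ |χ|² dx = 1 over the whole domain.
The integral (without the A² prefactor) comes out to √(π)·σ.
So A² = (√(π)·σ)^(−1).
Plugging in σ = 2.16 yields A = 0.5111.

A ≈ 0.511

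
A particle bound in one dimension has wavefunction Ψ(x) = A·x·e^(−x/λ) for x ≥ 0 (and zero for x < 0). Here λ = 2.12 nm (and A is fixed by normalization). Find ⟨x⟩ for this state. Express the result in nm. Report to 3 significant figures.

By definition ⟨x⟩ = ∫ x |Ψ(x)|² dx.
Evaluating both integrals, ⟨x⟩ = 3·λ/2.
With λ = 2.12, ⟨x⟩ = 3.180.

⟨x⟩ ≈ 3.18 nm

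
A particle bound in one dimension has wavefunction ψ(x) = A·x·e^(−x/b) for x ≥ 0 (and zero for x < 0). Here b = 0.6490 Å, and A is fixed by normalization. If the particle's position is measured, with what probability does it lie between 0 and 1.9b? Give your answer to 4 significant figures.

P ≈ 0.7311

|ψ|² is the probability density, so P = ∫_{0}^{1.9b} |ψ|² dx.
The normalization integral ∫|ψ|²dx over the whole domain equals b^3/4·A², and A² cancels in the ratio.
In terms of u = x/b (A² and the length scale cancel between numerator and denominator), P = [∫_{0}^{1.9} u^2·e^(-2·u) du] / [∫_{0}^{∞} u^2·e^(-2·u) du].
With ∫ u^2·e^(-2·u) du = -(2·u^2 + 2·u + 1)·e^(-2·u)/4 + C, the region integral is 1/4 - 601·e^(-19/5)/200 and the full one is 1/4.
This works out to P = 0.73110.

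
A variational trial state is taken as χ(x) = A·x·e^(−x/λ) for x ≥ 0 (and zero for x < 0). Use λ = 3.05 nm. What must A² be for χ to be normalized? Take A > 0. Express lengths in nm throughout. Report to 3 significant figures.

We need A² ∫|f|² dx = 1, taking the integral from 0 to ∞.
With χ = A·x·e^(−x/λ), the integral evaluates to A²·[λ^3/4].
So A² = (λ^3/4)^(−1).
Substituting λ = 3.05 gives A² = 0.1410, so A = 0.3755.

A^2 ≈ 0.141 nm^(-3)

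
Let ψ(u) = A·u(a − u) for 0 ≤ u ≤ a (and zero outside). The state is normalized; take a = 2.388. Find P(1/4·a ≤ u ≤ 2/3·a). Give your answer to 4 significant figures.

P = ∫_{1/4·a}^{2/3·a} |ψ(u)|² du.
The normalization integral ∫|ψ|²du over the whole domain equals a^5/30·A², and A² cancels in the ratio.
Let t = u/a; then A² and the length scale cancel, so P = ∫_{1/4}^{2/3} t^2·(1 - t)^2 dt ÷ ∫_{0}^{1} t^2·(1 - t)^2 dt.
An antiderivative of t^2·(1 - t)^2 is t^3·(6·t^2 - 15·t + 10)/30; evaluating from 1/4 to 2/3 gives ≈ 0.0228869, while the full integral is 1/30.
This works out to P = 0.68661.

P ≈ 0.6866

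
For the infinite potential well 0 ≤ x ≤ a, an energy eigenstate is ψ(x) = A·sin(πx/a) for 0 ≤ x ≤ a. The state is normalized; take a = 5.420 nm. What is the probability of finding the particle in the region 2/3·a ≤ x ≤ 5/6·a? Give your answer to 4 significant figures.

The probability is P = ∫ |ψ|² dx over [2/3·a, 5/6·a].
With A² fixed by ∫|ψ|² = 1, i.e. A² = (a/2)^(−1), substitute and integrate.
In terms of u = x/a (A² and the length scale cancel between numerator and denominator), P = [∫_{2/3}^{5/6} sin(π·u)^2 du] / [∫_{0}^{1} sin(π·u)^2 du].
Using ∫ sin(π·u)^2 du = u/2 - sin(2·π·u)/(4·π), the numerator is 1/12 and the denominator is 1/2.
This works out to P = 1/6.

P ≈ 0.1667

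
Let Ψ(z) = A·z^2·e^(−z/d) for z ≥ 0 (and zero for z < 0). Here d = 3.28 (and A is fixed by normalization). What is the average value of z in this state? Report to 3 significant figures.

⟨z⟩ = ∫ z |Ψ|² dz over the full domain.
Using ∫₀^∞ zⁿ e^(−αz) dz = n!/αⁿ⁺¹, since the A² factors cancel between numerator and denominator, ⟨z⟩ = 5·d/2.
With d = 3.28, ⟨z⟩ = 8.200.

⟨z⟩ ≈ 8.20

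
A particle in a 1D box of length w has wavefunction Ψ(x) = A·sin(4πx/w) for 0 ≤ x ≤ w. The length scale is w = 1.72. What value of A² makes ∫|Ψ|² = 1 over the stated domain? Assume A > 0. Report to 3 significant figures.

We need A² ∫|f|² dx = 1, taking the integral from 0 to w.
With Ψ = A·sin(4πx/w), the integral evaluates to A²·[w/2].
So A² = (w/2)^(−1).
With w = 1.72: A² = 1.163 and A = 1.078.

A^2 ≈ 1.16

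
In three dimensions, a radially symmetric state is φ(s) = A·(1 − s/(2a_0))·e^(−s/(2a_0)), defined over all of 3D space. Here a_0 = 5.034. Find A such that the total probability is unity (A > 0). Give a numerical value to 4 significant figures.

Require ∫ |φ|² 4πs² ds = 1 over the whole domain.
(Spherical symmetry: dV = 4πs² ds.)
Using ∫₀^∞ sⁿ e^(−αs) ds = n!/αⁿ⁺¹, carrying out the integral gives A² · 8·π·a_0^3.
So A² = (8·π·a_0^3)^(−1).
Plugging in a_0 = 5.034 yields A = 0.017661.

A ≈ 0.01766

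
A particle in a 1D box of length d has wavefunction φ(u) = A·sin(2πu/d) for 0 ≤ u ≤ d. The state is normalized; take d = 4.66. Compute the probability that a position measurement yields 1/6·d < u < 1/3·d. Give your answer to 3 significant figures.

The probability is P = ∫ |φ|² du over [1/6·d, 1/3·d].
Since A² = 1/(d/2), this is the region integral divided by the full normalization integral.
In terms of t = u/d (A² and the length scale cancel between numerator and denominator), P = [∫_{1/6}^{1/3} sin(2·π·t)^2 dt] / [∫_{0}^{1} sin(2·π·t)^2 dt].
With ∫ sin(2·π·t)^2 dt = t/2 - sin(4·π·t)/(8·π) + C, the region integral is √(3)/(8·π) + 1/12 and the full one is 1/2.
The result is P = (√(3)/4 + π/6)/π.

P ≈ 0.304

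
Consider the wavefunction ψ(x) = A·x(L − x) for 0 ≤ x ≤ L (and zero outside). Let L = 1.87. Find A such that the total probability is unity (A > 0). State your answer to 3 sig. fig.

The normalization condition is ∫|ψ|² dx = 1 from 0 to L.
Expanding the polynomial and integrating term by term, ∫|ψ|² dx = A²·(L^5/30).
So A² = (L^5/30)^(−1).
With L = 1.87: A² = 1.312 and A = 1.145.

A ≈ 1.15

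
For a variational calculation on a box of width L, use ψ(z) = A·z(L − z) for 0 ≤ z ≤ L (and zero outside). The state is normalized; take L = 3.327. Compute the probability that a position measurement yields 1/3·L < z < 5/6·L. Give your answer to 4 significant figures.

|ψ|² is the probability density, so P = ∫_{1/3·L}^{5/6·L} |ψ|² dz.
With A² fixed by ∫|ψ|² = 1, i.e. A² = (L^5/30)^(−1), substitute and integrate.
Let u = z/L; then A² and the length scale cancel, so P = ∫_{1/3}^{5/6} u^2·(1 - u)^2 du ÷ ∫_{0}^{1} u^2·(1 - u)^2 du.
Using ∫ u^2·(1 - u)^2 du = u^3·(6·u^2 - 15·u + 10)/30, the numerator is 163/6480 and the denominator is 1/30.
Taking the ratio, P = 163/216.

P ≈ 0.7546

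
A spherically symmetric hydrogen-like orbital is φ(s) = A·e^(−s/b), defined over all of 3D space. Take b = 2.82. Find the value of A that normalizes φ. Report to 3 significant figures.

A ≈ 0.119

Normalization requires ∫|φ|² 4πs² ds = 1, integrated from 0 to ∞.
(Spherical symmetry: dV = 4πs² ds.)
∫|φ|² 4πs² ds = A²·(π·b^3).
Hence A² = 1/[π·b^3].
Substituting b = 2.82 gives A² = 0.01419, so A = 0.1191.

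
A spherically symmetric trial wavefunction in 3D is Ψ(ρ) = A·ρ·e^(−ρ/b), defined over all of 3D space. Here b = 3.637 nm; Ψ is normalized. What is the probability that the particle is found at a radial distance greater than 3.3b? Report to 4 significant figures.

Integrate the radial probability density 4πρ²|Ψ|² over ρ > 3.3b.
The full normalization integral is A²·[3·π·b^5] = 1, fixing A².
In terms of u = ρ/b (A², 4π and the length scale all cancel between numerator and denominator), P = [∫_{3.3}^{∞} u^4·e^(-2·u) du] / [∫_{0}^{∞} u^4·e^(-2·u) du].
An antiderivative of u^4·e^(-2·u) is -(u^4/2 + u^3 + 3·u^2/2 + 3·u/2 + 3/4)·e^(-2·u); evaluating from 3.3 to ∞ gives ≈ 0.159528, while the full integral is 3/4.
The region integral divided by the full integral gives P = 0.21270.

P ≈ 0.2127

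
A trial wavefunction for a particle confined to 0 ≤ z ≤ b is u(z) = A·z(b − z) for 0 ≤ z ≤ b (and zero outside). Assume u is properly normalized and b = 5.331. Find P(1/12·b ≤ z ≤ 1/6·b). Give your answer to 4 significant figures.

The probability is P = ∫ |u|² dz over [1/12·b, 1/6·b].
The normalization integral ∫|u|²dz over the whole domain equals b^5/30·A², and A² cancels in the ratio.
Let t = z/b; then A² and the length scale cancel, so P = ∫_{1/12}^{1/6} t^2·(1 - t)^2 dt ÷ ∫_{0}^{1} t^2·(1 - t)^2 dt.
With ∫ t^2·(1 - t)^2 dt = t^3·(6·t^2 - 15·t + 10)/30 + C, the region integral is ≈ 0.00101354 and the full one is 1/30.
This works out to P = 0.030406.

P ≈ 0.03041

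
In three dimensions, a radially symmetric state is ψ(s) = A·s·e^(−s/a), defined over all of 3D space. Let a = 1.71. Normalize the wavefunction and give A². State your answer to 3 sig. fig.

We need A² ∫|f|² 4πs² ds = 1, taking the integral from 0 to ∞.
The angular integral contributes 4π, leaving ∫₀^∞ s²|ψ|² ds.
With ∫₀^∞ s^4 e^(−αs) ds = 4!/α^5, carrying out the integral gives A² · 3·π·a^5.
Substituting a = 1.71 gives A² = 0.007257, so A = 0.08519.

A^2 ≈ 0.00726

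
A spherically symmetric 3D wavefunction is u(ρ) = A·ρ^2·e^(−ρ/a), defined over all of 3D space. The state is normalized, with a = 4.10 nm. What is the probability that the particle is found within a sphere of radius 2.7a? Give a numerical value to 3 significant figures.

P ≈ 0.298

P = ∫ |u|² 4πρ² dρ over ρ ≤ 2.7a.
The full normalization integral is A²·[45·π·a^7/2] = 1, fixing A².
Substituting t = ρ/a, A², 4π and the length scale all cancel in the ratio: P = ∫_{0}^{2.7} t^6·e^(-2·t) dt / ∫_{0}^{∞} t^6·e^(-2·t) dt.
With ∫ t^6·e^(-2·t) dt = -(4·t^6 + 12·t^5 + 30·t^4 + 60·t^3 + 90·t^2 + 90·t + 45)·e^(-2·t)/8 + C, the region integral is ≈ 1.6781 and the full one is 45/8.
Taking the ratio yields P = 0.2983.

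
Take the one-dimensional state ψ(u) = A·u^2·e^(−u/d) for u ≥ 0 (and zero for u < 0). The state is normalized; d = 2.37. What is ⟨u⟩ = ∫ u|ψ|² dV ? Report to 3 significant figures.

⟨u⟩ ≈ 5.93

The expectation value is the |ψ|²-weighted average of u: ∫ u|ψ|² du.
With ∫₀^∞ u^5 e^(−αu) du = 5!/α^6, the ratio of the moment integral to the normalization integral gives ⟨u⟩ = 5·d/2.
Putting d = 2.37 gives 5.925.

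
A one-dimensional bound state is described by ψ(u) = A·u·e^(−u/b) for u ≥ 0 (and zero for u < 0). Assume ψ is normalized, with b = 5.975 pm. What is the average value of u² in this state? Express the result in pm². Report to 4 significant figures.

⟨u²⟩ = ∫ u^2 |ψ|² du over the full domain.
Since the A² factors cancel between numerator and denominator, ⟨u²⟩ = 3·b^2.
Putting b = 5.975 gives 107.10.

⟨u^2⟩ ≈ 107.1 pm^2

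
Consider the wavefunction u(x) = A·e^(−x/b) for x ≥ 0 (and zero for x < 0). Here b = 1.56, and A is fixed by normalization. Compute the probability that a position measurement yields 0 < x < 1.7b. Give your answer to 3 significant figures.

|u|² is the probability density, so P = ∫_{0}^{1.7b} |u|² dx.
Since A² = 1/(b/2), this is the region integral divided by the full normalization integral.
In terms of t = x/b (A² and the length scale cancel between numerator and denominator), P = [∫_{0}^{1.7} e^(-2·t) dt] / [∫_{0}^{∞} e^(-2·t) dt].
Using ∫ e^(-2·t) dt = -e^(-2·t)/2, the numerator is 1/2 - e^(-17/5)/2 and the denominator is 1/2.
Taking the ratio, P = 0.9666.

P ≈ 0.967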